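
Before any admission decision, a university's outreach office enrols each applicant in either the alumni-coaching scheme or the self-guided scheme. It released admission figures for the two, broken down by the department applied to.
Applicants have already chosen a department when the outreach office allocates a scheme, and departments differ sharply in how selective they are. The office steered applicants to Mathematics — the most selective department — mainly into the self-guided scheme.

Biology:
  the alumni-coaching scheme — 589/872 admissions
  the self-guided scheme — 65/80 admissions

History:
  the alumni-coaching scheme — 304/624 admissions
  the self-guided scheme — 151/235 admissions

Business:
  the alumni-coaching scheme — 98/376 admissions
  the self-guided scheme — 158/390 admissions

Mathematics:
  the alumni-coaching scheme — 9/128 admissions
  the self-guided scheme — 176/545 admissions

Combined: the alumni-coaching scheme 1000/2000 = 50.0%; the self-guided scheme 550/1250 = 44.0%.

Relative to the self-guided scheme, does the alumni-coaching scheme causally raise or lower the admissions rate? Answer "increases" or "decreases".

Department is set before the outreach scheme has any effect — it is not caused by the outreach scheme — and it independently drives the outcome. That makes it a confounder, so the causal comparison is within department levels.
Within each level — Biology: 67.5% vs 81.2%; History: 48.7% vs 64.3%; Business: 26.1% vs 40.5%; Mathematics: 7.0% vs 32.3% — the self-guided scheme is higher every time.

decreases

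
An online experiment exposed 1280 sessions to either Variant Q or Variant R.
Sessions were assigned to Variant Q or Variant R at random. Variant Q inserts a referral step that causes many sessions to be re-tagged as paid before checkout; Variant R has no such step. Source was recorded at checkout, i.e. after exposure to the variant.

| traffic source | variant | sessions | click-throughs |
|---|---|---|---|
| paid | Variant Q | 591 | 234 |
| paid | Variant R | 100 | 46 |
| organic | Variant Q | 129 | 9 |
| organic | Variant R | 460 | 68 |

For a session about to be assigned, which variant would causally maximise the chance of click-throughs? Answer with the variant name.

Variant Q

Traffic source is downstream of the variant. One should not condition on a consequence of treatment, so the overall rates are the right comparison.
Pooled: Variant Q 33.8% vs Variant R 20.4%; Variant Q is higher overall.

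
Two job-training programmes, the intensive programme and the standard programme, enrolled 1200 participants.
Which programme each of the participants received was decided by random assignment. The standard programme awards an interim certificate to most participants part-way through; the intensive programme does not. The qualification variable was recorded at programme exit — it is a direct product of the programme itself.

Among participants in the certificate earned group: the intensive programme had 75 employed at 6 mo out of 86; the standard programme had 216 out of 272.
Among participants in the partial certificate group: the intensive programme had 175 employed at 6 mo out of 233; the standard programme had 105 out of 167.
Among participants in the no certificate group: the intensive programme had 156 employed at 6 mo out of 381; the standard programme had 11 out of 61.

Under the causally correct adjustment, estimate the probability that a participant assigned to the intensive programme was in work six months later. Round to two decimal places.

0.58

the intensive programme is higher inside every qualification attained during the programme stratum but the standard programme is higher in aggregate. Whether to stratify depends on how qualification attained during the programme relates to the programme.
Qualification attained during the programme is downstream of the programme. One should not condition on a consequence of treatment, so the overall rates are the right comparison.
So P(outcome | do(the intensive programme)) is just the pooled rate for the intensive programme: 406/700 = 0.580.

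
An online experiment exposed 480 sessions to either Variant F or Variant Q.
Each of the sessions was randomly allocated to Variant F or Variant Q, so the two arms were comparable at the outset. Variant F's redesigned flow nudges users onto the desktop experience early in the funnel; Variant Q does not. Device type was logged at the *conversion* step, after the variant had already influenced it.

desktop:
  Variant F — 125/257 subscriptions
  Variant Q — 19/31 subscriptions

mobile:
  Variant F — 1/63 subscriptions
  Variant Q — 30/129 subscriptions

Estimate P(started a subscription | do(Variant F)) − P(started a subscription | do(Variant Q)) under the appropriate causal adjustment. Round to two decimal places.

Device type here is a post-treatment variable shaped by the variant; conditioning on it would introduce bias rather than remove it. The overall comparison is the causal one.
The causal difference is the pooled difference: 0.394 − 0.306 = +0.087.

+0.09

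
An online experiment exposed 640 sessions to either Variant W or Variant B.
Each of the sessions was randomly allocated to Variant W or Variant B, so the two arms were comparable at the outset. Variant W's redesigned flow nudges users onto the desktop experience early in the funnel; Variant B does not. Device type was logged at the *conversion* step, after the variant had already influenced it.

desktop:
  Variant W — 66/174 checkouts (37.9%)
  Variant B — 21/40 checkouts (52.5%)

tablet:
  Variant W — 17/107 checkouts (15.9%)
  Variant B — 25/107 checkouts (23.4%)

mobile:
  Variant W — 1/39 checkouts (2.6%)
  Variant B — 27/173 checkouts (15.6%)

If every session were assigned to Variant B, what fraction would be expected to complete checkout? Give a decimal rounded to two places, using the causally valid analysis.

0.23

Device type is recorded after the variant and is itself shifted by it — it sits on the causal path from variant to outcome. Conditioning on a mediator would strip out part of the effect we want; the pooled comparison gives the total causal effect.
So P(outcome | do(Variant B)) is just the pooled rate for Variant B: 73/320 = 0.228.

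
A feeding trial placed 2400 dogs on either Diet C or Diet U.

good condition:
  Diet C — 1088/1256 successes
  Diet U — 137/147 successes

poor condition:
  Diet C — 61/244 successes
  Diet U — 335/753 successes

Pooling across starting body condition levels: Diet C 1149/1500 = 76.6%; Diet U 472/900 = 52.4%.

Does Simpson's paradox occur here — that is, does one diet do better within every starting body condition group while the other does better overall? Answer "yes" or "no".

Within each starting body condition level (good condition 86.6% vs 93.2%; poor condition 25.0% vs 44.5%), Diet U has the higher rate every time. Pooled: 76.6% vs 52.4% — Diet C has the higher rate overall. The two comparisons disagree.

yes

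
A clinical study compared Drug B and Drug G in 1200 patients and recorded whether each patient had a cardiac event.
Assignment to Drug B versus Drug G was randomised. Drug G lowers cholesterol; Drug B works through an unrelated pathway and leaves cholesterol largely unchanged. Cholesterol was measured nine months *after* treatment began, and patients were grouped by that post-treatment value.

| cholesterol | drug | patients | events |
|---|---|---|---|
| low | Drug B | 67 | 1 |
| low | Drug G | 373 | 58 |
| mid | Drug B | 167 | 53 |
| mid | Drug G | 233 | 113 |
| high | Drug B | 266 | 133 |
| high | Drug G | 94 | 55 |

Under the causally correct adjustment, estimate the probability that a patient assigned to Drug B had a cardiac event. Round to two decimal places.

The cholesterol-specific comparison favours Drug B throughout, but the pooled figures favour Drug G. The question is whether to condition on cholesterol.
Cholesterol is recorded after the drug and is itself shifted by it — it sits on the causal path from drug to outcome. Conditioning on a mediator would strip out part of the effect we want; the pooled comparison gives the total causal effect.
So P(outcome | do(Drug B)) is just the pooled rate for Drug B: 187/500 = 0.374.

0.37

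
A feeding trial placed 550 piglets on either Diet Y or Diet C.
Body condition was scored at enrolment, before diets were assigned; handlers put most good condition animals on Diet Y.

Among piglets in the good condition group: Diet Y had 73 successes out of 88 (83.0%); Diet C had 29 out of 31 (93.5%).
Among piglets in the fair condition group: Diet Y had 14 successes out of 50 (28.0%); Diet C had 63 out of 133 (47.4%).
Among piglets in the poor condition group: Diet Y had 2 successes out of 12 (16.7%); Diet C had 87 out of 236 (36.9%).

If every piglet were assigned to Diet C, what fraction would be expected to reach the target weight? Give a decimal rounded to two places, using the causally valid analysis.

Starting body condition differs across diets for reasons unrelated to any effect of the diet itself, and it separately predicts the outcome — a classic confounder. We must compare within starting body condition levels.
Standardising Diet C to the population starting body condition mix: 0.216·29/31 + 0.333·63/133 + 0.451·87/236 = 0.526.

0.53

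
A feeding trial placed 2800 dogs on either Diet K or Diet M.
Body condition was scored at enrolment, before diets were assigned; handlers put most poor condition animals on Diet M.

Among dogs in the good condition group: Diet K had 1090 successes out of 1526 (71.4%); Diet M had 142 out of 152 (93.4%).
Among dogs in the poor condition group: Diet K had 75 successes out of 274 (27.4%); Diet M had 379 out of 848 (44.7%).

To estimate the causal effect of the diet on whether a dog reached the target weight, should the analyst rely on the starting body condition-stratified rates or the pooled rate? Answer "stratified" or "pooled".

Within every starting body condition level Diet M has the higher rate, yet pooled Diet K does — Simpson's reversal.
Nothing the diet does changes starting body condition; the imbalance is an allocation artefact. With starting body condition also predicting the outcome, the pooled figure is confounded, and the within-stratum comparison is the causal one.
Within each level — good condition: 71.4% vs 93.4%; poor condition: 27.4% vs 44.7% — Diet M is higher every time.

stratified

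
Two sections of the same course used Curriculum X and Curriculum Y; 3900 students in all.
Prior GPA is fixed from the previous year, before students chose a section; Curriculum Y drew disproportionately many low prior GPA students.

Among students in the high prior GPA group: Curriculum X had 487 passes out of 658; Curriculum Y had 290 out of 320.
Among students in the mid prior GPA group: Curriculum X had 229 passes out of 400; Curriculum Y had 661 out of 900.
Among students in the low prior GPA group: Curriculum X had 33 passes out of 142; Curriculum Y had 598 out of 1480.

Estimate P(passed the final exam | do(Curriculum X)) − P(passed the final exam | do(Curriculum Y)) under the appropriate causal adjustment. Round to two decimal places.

-0.17

Within every prior GPA band level Curriculum Y has the higher rate, yet pooled Curriculum X does — Simpson's reversal.
The imbalance in prior GPA band arose from how students were allocated, not from anything the teaching method did; and prior GPA band independently affects the outcome. The pooled gap is confounded — condition on prior GPA band.
Adjusting over the population distribution of prior GPA band: 0.251·(0.740−0.906) + 0.333·(0.573−0.734) + 0.416·(0.232−0.404) = -0.167.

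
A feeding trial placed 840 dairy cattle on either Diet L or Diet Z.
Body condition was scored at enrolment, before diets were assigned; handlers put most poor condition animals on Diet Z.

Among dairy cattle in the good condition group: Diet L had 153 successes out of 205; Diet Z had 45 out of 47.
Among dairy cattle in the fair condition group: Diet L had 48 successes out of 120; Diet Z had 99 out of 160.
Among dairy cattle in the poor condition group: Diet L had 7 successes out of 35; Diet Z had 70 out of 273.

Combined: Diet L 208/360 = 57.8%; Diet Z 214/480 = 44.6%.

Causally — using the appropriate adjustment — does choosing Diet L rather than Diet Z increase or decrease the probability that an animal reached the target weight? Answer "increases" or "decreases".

Within every starting body condition level Diet Z has the higher rate, yet pooled Diet L does — Simpson's reversal.
Starting body condition is set before the diet has any effect — it is not caused by the diet — and it independently drives the outcome. That makes it a confounder, so the causal comparison is within starting body condition levels.
Within each level — good condition: 74.6% vs 95.7%; fair condition: 40.0% vs 61.9%; poor condition: 20.0% vs 25.6% — Diet Z is higher every time.

decreases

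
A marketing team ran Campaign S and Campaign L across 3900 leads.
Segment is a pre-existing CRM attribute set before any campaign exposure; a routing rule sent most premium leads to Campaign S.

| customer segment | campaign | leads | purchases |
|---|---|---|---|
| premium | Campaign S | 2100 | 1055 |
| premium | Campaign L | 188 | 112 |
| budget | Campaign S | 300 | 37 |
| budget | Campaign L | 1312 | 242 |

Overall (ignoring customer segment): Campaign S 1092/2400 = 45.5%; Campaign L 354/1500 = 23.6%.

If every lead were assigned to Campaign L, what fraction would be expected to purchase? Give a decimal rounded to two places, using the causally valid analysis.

Since customer segment is a pre-existing factor (not a product of the campaign) and it affects the outcome on its own, it is a confounder. The stratified rates, not the pooled rate, identify the causal effect.
Standardising Campaign L to the population customer segment mix: 0.587·112/188 + 0.413·242/1312 = 0.426.

0.43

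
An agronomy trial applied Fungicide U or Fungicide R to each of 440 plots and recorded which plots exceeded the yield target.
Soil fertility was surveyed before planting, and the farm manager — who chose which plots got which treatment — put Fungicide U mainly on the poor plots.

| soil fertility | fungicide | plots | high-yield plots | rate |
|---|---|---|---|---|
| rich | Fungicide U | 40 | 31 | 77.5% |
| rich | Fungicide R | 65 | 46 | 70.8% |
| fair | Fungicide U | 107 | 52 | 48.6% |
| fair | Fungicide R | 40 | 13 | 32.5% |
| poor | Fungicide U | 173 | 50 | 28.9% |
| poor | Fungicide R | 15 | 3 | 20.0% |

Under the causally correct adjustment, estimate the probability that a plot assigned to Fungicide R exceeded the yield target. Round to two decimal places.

The stratified and pooled comparisons disagree (Fungicide U wins within each soil fertility; Fungicide R wins overall), so the answer turns on the causal role of soil fertility.
Soil fertility is set before the fungicide has any effect — it is not caused by the fungicide — and it independently drives the outcome. That makes it a confounder, so the causal comparison is within soil fertility levels.
Standardising Fungicide R to the population soil fertility mix: 0.239·46/65 + 0.334·13/40 + 0.427·3/15 = 0.363.

0.36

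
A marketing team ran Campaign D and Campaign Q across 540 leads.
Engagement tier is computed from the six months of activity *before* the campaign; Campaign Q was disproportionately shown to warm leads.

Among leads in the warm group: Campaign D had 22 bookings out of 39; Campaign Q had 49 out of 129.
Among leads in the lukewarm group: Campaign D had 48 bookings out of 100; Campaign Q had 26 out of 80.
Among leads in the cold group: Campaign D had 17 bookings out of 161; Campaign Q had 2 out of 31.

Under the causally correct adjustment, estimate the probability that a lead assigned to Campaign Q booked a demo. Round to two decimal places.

Engagement tier satisfies the back-door criterion: it is not a descendant of the campaign, and it blocks the spurious path from campaign to outcome. Adjusting for it (i.e., using the within-engagement tier rates) gives the causal effect.
Standardising Campaign Q to the population engagement tier mix: 0.311·49/129 + 0.333·26/80 + 0.356·2/31 = 0.249.

0.25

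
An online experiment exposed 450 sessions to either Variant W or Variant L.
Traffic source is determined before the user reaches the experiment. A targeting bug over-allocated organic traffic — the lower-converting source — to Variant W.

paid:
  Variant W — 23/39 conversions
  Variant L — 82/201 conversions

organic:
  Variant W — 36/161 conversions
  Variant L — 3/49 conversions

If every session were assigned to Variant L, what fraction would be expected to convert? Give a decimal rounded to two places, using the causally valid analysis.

0.25

Variant W is higher inside every traffic source stratum but Variant L is higher in aggregate. Whether to stratify depends on how traffic source relates to the variant.
Here traffic source is a common cause — it drives both which variant a case falls under and the outcome. The crude comparison mixes populations; the stratum-specific rates are the causally relevant ones.
Standardising Variant L to the population traffic source mix: 0.533·82/201 + 0.467·3/49 = 0.246.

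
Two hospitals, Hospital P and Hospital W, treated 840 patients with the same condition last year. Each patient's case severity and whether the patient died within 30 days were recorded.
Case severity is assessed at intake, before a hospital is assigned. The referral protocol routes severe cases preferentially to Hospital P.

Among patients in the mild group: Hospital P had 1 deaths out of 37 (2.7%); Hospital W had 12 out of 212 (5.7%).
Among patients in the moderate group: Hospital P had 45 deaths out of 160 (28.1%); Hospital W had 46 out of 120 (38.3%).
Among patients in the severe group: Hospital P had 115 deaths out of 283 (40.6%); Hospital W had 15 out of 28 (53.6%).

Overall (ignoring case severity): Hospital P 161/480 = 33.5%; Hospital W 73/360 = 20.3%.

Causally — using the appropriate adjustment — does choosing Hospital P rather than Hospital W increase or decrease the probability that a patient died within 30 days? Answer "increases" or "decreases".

Hospital P is lower inside every case severity stratum but Hospital W is lower in aggregate. Whether to stratify depends on how case severity relates to the hospital.
Case severity differs across hospitals for reasons unrelated to any effect of the hospital itself, and it separately predicts the outcome — a classic confounder. We must compare within case severity levels.
Within each level — mild: 2.7% vs 5.7%; moderate: 28.1% vs 38.3%; severe: 40.6% vs 53.6% — Hospital P is lower every time.

decreases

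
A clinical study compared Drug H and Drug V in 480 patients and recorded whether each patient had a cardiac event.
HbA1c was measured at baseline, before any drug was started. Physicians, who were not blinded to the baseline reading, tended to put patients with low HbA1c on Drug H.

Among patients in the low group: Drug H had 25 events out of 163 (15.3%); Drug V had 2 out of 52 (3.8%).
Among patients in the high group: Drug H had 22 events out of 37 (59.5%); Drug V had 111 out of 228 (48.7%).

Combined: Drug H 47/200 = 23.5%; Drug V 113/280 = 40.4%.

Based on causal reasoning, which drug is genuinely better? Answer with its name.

Drug V

The imbalance in HbA1c arose from how patients were allocated, not from anything the drug did; and HbA1c independently affects the outcome. The pooled gap is confounded — condition on HbA1c.
Within each level — low: 15.3% vs 3.8%; high: 59.5% vs 48.7% — Drug V is lower every time.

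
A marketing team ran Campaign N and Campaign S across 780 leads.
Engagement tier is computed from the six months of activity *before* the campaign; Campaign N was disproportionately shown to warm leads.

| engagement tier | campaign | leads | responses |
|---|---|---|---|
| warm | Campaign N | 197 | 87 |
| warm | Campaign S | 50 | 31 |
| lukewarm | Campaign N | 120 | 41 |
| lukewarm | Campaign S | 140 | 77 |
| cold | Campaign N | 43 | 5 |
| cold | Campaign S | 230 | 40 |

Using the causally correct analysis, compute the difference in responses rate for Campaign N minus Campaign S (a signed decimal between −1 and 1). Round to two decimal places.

Within every engagement tier level Campaign S has the higher rate, yet pooled Campaign N does — Simpson's reversal.
Since engagement tier is a pre-existing factor (not a product of the campaign) and it affects the outcome on its own, it is a confounder. The stratified rates, not the pooled rate, identify the causal effect.
Adjusting over the population distribution of engagement tier: 0.317·(0.442−0.620) + 0.333·(0.342−0.550) + 0.350·(0.116−0.174) = -0.146.

-0.15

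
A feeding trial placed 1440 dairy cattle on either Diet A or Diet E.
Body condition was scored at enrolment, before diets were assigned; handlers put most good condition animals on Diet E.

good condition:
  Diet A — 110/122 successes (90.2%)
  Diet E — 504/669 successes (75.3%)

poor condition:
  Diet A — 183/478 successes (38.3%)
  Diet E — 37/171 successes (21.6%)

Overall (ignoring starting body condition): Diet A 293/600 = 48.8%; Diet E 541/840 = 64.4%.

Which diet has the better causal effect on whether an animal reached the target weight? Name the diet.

Starting body condition is set before the diet has any effect — it is not caused by the diet — and it independently drives the outcome. That makes it a confounder, so the causal comparison is within starting body condition levels.
Within each level — good condition: 90.2% vs 75.3%; poor condition: 38.3% vs 21.6% — Diet A is higher every time.

Diet A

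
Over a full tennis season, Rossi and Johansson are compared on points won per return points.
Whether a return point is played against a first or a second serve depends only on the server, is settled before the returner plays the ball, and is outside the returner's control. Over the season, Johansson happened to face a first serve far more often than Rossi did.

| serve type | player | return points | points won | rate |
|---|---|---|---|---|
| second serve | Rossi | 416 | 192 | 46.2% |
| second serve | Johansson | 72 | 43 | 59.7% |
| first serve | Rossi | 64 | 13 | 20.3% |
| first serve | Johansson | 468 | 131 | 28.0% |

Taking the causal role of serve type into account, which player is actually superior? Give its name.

Serve type differs across players for reasons unrelated to any effect of the player itself, and it separately predicts the outcome — a classic confounder. We must compare within serve type levels.
Within each level — second serve: 46.2% vs 59.7%; first serve: 20.3% vs 28.0% — Johansson is higher every time.

Johansson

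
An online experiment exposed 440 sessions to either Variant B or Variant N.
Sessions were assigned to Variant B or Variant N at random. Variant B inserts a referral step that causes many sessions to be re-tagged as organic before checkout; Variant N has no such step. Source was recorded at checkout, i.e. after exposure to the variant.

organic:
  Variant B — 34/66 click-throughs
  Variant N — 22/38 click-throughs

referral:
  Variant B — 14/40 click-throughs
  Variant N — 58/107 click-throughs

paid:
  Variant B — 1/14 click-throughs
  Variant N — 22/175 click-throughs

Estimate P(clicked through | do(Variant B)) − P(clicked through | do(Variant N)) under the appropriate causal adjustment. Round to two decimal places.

+0.09

Because the variant influences traffic source, traffic source is a post-treatment mediator, not a confounder. Stratifying on it would bias the estimate; the causal effect is the crude pooled difference.
The causal difference is the pooled difference: 0.408 − 0.319 = +0.090.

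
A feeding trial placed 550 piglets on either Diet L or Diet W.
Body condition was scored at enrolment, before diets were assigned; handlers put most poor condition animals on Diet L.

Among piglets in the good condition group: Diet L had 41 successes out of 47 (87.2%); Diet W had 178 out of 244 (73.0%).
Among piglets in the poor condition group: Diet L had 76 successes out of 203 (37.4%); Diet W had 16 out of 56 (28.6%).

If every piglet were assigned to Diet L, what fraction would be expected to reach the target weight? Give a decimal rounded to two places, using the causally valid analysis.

0.64

Since starting body condition is a pre-existing factor (not a product of the diet) and it affects the outcome on its own, it is a confounder. The stratified rates, not the pooled rate, identify the causal effect.
Standardising Diet L to the population starting body condition mix: 0.529·41/47 + 0.471·76/203 = 0.638.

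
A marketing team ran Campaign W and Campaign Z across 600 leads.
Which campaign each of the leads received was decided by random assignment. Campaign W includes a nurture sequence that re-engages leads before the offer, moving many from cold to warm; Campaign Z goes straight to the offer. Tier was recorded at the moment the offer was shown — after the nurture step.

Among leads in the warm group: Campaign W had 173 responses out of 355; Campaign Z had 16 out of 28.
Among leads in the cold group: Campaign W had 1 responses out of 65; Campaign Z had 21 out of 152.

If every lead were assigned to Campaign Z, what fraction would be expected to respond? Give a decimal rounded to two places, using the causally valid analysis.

0.21

Campaign Z is higher inside every engagement tier stratum but Campaign W is higher in aggregate. Whether to stratify depends on how engagement tier relates to the campaign.
Engagement tier is recorded after the campaign and is itself shifted by it — it sits on the causal path from campaign to outcome. Conditioning on a mediator would strip out part of the effect we want; the pooled comparison gives the total causal effect.
So P(outcome | do(Campaign Z)) is just the pooled rate for Campaign Z: 37/180 = 0.206.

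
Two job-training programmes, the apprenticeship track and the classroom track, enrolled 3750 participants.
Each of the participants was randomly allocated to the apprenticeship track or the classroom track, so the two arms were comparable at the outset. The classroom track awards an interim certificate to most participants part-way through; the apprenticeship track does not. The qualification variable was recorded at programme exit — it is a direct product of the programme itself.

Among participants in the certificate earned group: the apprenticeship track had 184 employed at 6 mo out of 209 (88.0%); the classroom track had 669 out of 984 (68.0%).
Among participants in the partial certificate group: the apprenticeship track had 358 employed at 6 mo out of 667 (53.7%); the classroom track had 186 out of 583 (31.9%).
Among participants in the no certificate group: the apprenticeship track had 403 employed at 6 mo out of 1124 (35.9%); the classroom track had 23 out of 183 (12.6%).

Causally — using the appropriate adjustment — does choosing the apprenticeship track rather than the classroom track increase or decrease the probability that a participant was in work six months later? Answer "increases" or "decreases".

decreases

The qualification attained during the programme-specific comparison favours the apprenticeship track throughout, but the pooled figures favour the classroom track. The question is whether to condition on qualification attained during the programme.
Qualification attained during the programme is recorded after the programme and is itself shifted by it — it sits on the causal path from programme to outcome. Conditioning on a mediator would strip out part of the effect we want; the pooled comparison gives the total causal effect.
Pooled: the apprenticeship track 47.2% vs the classroom track 50.2%; the classroom track is higher overall.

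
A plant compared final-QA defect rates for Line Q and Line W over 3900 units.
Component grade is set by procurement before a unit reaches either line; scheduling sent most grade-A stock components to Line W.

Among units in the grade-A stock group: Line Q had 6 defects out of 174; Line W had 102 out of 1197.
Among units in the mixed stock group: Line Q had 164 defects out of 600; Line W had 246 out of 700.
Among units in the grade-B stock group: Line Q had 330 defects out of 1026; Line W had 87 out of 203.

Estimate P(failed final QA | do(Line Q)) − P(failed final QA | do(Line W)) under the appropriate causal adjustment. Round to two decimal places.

-0.08

Component grade satisfies the back-door criterion: it is not a descendant of the line, and it blocks the spurious path from line to outcome. Adjusting for it (i.e., using the within-component grade rates) gives the causal effect.
Adjusting over the population distribution of component grade: 0.352·(0.034−0.085) + 0.333·(0.273−0.351) + 0.315·(0.322−0.429) = -0.078.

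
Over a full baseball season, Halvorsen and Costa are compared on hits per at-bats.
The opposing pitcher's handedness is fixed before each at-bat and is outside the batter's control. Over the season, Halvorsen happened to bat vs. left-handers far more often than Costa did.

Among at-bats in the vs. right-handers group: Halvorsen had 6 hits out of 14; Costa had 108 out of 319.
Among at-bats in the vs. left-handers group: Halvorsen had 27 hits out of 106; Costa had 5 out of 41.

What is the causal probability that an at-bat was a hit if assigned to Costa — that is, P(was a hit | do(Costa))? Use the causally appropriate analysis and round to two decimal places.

Halvorsen is higher inside every pitcher handedness stratum but Costa is higher in aggregate. Whether to stratify depends on how pitcher handedness relates to the player.
Pitcher handedness differs across players for reasons unrelated to any effect of the player itself, and it separately predicts the outcome — a classic confounder. We must compare within pitcher handedness levels.
Standardising Costa to the population pitcher handedness mix: 0.694·108/319 + 0.306·5/41 = 0.272.

0.27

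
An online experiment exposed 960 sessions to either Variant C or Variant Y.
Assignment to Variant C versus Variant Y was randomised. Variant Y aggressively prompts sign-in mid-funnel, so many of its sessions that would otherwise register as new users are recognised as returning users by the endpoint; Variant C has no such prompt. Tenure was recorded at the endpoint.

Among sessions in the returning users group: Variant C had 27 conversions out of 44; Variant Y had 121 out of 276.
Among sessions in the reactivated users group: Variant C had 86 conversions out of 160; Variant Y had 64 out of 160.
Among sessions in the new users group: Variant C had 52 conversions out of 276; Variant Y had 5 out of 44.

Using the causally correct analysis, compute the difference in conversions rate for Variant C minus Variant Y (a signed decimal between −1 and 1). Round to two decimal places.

The stratified and pooled comparisons disagree (Variant C wins within each user tenure; Variant Y wins overall), so the answer turns on the causal role of user tenure.
Stratifying would compare variants among sessions the variants themselves sorted into user tenure groups — a form of selection on an intermediate. The unconditioned pooled rates give the total causal effect.
The causal difference is the pooled difference: 0.344 − 0.396 = -0.052.

-0.05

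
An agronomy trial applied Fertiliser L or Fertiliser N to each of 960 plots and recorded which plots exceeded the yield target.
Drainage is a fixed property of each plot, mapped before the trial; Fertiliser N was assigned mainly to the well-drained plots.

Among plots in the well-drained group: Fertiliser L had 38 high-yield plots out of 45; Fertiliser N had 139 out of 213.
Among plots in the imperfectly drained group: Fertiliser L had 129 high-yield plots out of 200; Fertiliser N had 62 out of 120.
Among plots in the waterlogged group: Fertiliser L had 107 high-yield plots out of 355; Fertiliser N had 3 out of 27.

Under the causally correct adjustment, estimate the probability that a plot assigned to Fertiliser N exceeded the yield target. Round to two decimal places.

0.39

Field drainage is set before the fertiliser has any effect — it is not caused by the fertiliser — and it independently drives the outcome. That makes it a confounder, so the causal comparison is within field drainage levels.
Standardising Fertiliser N to the population field drainage mix: 0.269·139/213 + 0.333·62/120 + 0.398·3/27 = 0.392.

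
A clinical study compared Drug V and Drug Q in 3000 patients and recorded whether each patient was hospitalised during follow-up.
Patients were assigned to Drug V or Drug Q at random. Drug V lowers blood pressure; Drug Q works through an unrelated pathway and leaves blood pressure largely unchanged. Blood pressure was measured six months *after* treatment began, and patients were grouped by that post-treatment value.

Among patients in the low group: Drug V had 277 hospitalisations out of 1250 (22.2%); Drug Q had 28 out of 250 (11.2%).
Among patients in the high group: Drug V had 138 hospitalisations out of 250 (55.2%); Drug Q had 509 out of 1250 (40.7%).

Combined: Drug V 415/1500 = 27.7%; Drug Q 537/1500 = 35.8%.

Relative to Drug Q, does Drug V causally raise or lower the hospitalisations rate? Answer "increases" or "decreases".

Blood pressure here is a post-treatment variable shaped by the drug; conditioning on it would introduce bias rather than remove it. The overall comparison is the causal one.
Pooled: Drug V 27.7% vs Drug Q 35.8%; Drug V is lower overall.

decreases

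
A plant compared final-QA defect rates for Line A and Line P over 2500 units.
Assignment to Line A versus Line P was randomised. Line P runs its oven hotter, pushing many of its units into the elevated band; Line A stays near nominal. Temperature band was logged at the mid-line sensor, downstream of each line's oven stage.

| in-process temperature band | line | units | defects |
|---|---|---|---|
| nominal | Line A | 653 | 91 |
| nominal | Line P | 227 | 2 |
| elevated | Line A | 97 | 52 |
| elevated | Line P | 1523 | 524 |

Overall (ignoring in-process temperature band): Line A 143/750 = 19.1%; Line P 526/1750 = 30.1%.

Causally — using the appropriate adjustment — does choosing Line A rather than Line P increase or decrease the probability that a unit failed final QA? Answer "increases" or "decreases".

decreases

The in-process temperature band-specific comparison favours Line P throughout, but the pooled figures favour Line A. The question is whether to condition on in-process temperature band.
In-process temperature band is downstream of the line. One should not condition on a consequence of treatment, so the overall rates are the right comparison.
Pooled: Line A 19.1% vs Line P 30.1%; Line A is lower overall.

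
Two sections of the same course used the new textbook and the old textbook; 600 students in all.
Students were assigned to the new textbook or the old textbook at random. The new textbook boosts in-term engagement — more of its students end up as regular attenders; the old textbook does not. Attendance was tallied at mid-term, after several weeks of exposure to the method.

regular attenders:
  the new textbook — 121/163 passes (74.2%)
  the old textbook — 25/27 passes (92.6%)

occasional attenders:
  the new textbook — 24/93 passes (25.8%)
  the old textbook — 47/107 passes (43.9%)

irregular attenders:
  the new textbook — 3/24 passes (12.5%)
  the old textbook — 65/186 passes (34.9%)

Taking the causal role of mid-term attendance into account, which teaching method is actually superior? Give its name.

The stratified and pooled comparisons disagree (the old textbook wins within each mid-term attendance; the new textbook wins overall), so the answer turns on the causal role of mid-term attendance.
The distribution of mid-term attendance is itself part of what the teaching method does — it is an intermediate outcome. Holding it fixed would remove that part of the effect; the total effect is the pooled difference.
Pooled: the new textbook 52.9% vs the old textbook 42.8%; the new textbook is higher overall.

the new textbook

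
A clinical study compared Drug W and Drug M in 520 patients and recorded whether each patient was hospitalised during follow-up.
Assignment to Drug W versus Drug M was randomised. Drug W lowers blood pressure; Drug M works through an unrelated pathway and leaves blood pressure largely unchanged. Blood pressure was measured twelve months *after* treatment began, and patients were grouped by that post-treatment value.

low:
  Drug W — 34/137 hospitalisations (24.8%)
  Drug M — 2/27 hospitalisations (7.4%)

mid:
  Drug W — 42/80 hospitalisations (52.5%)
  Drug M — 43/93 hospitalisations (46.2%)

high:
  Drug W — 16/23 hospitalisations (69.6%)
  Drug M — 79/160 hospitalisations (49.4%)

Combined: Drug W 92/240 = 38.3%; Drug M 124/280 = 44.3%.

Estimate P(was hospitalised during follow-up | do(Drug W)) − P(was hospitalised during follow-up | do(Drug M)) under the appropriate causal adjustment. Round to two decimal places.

-0.06

Because the drug influences blood pressure, blood pressure is a post-treatment mediator, not a confounder. Stratifying on it would bias the estimate; the causal effect is the crude pooled difference.
The causal difference is the pooled difference: 0.383 − 0.443 = -0.060.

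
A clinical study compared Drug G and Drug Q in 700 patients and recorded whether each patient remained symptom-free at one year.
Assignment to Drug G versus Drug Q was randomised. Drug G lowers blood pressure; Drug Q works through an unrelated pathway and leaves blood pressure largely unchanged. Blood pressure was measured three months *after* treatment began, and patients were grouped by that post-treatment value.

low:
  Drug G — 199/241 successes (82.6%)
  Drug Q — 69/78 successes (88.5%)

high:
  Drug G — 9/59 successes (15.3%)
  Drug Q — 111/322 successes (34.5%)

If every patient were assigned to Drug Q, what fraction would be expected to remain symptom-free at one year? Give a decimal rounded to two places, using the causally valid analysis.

Blood pressure lies on the pathway drug → blood pressure → outcome, so adjusting for it blocks the indirect effect. For the total causal effect of drug, use the unadjusted pooled rates.
So P(outcome | do(Drug Q)) is just the pooled rate for Drug Q: 180/400 = 0.450.

0.45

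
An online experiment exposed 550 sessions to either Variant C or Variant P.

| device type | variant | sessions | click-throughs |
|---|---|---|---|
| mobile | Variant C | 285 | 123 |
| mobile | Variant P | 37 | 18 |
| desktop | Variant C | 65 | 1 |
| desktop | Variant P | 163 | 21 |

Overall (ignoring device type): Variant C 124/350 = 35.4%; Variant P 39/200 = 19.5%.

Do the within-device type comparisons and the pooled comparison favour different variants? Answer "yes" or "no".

Within each device type level (mobile 43.2% vs 48.6%; desktop 1.5% vs 12.9%), Variant P has the higher rate every time. Pooled: 35.4% vs 19.5% — Variant C has the higher rate overall. The two comparisons disagree.

yes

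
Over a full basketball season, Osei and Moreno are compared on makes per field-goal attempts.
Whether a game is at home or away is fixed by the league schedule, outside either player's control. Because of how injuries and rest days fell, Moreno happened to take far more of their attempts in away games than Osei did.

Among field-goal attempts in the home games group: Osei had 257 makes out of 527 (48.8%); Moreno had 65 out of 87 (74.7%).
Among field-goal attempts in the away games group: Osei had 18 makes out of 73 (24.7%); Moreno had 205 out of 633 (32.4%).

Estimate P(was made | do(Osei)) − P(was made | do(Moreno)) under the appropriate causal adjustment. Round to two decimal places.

-0.16

The game venue-specific comparison favours Moreno throughout, but the pooled figures favour Osei. The question is whether to condition on game venue.
Here game venue is a common cause — it drives both which player a case falls under and the outcome. The crude comparison mixes populations; the stratum-specific rates are the causally relevant ones.
Adjusting over the population distribution of game venue: 0.465·(0.488−0.747) + 0.535·(0.247−0.324) = -0.162.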